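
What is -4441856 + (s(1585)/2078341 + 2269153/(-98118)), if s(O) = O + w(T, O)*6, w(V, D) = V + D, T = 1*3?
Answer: -905799815781163567/203922662238 ≈ -4.4419e+6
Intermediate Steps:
T = 3
w(V, D) = D + V
s(O) = 18 + 7*O (s(O) = O + (O + 3)*6 = O + (3 + O)*6 = O + (18 + 6*O) = 18 + 7*O)
-4441856 + (s(1585)/2078341 + 2269153/(-98118)) = -4441856 + ((18 + 7*1585)/2078341 + 2269153/(-98118)) = -4441856 + ((18 + 11095)*(1/2078341) + 2269153*(-1/98118)) = -4441856 + (11113*(1/2078341) - 2269153/98118) = -4441856 + (11113/2078341 - 2269153/98118) = -4441856 - 4714983329839/203922662238 = -905799815781163567/203922662238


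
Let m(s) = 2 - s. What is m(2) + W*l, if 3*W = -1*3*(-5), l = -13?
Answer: -65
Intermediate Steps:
W = 5 (W = (-1*3*(-5))/3 = (-3*(-5))/3 = (⅓)*15 = 5)
m(2) + W*l = (2 - 1*2) + 5*(-13) = (2 - 2) - 65 = 0 - 65 = -65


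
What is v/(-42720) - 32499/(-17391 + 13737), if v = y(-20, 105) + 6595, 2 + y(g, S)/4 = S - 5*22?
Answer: 25265953/2890720 ≈ 8.7404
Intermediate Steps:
y(g, S) = -448 + 4*S (y(g, S) = -8 + 4*(S - 5*22) = -8 + 4*(S - 110) = -8 + 4*(-110 + S) = -8 + (-440 + 4*S) = -448 + 4*S)
v = 6567 (v = (-448 + 4*105) + 6595 = (-448 + 420) + 6595 = -28 + 6595 = 6567)
v/(-42720) - 32499/(-17391 + 13737) = 6567/(-42720) - 32499/(-17391 + 13737) = 6567*(-1/42720) - 32499/(-3654) = -2189/14240 - 32499*(-1/3654) = -2189/14240 + 3611/406 = 25265953/2890720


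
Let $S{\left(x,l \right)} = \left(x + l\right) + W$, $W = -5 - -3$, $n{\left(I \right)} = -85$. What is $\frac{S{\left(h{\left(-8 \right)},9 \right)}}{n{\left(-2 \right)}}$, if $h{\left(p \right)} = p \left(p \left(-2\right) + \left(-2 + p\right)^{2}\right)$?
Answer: $\frac{921}{85} \approx 10.835$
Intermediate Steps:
$W = -2$ ($W = -5 + 3 = -2$)
$h{\left(p \right)} = p \left(\left(-2 + p\right)^{2} - 2 p\right)$ ($h{\left(p \right)} = p \left(- 2 p + \left(-2 + p\right)^{2}\right) = p \left(\left(-2 + p\right)^{2} - 2 p\right)$)
$S{\left(x,l \right)} = -2 + l + x$ ($S{\left(x,l \right)} = \left(x + l\right) - 2 = \left(l + x\right) - 2 = -2 + l + x$)
$\frac{S{\left(h{\left(-8 \right)},9 \right)}}{n{\left(-2 \right)}} = \frac{-2 + 9 - 8 \left(4 + \left(-8\right)^{2} - -48\right)}{-85} = \left(-2 + 9 - 8 \left(4 + 64 + 48\right)\right) \left(- \frac{1}{85}\right) = \left(-2 + 9 - 928\right) \left(- \frac{1}{85}\right) = \left(-921\right) \left(- \frac{1}{85}\right) = \frac{921}{85}$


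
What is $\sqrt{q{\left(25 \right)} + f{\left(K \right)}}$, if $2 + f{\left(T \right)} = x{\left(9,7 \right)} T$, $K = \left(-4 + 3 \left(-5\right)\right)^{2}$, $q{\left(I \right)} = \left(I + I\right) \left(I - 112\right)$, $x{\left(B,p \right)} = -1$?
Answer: $i \sqrt{4713} \approx 68.651 i$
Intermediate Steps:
$q{\left(I \right)} = 2 I \left(-112 + I\right)$
$K = 361$ ($K = \left(-4 - 15\right)^{2} = \left(-19\right)^{2} = 361$)
$f{\left(T \right)} = -2 - T$
$\sqrt{q{\left(25 \right)} + f{\left(K \right)}} = \sqrt{2 \cdot 25 \left(-112 + 25\right) - 363} = \sqrt{2 \cdot 25 \left(-87\right) - 363} = \sqrt{-4350 - 363} = \sqrt{-4713} = i \sqrt{4713}$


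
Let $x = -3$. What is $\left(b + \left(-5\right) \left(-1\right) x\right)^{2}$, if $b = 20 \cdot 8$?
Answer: $21025$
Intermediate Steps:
$b = 160$
$\left(b + \left(-5\right) \left(-1\right) x\right)^{2} = \left(160 + \left(-5\right) \left(-1\right) \left(-3\right)\right)^{2} = \left(160 + 5 \left(-3\right)\right)^{2} = \left(160 - 15\right)^{2} = 145^{2} = 21025$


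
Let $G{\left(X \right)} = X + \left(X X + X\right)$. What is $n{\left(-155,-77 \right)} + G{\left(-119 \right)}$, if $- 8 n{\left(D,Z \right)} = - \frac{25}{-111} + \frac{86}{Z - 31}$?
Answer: $\frac{222546373}{15984} \approx 13923.0$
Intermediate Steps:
$n{\left(D,Z \right)} = - \frac{25}{888} - \frac{43}{4 \left(-31 + Z\right)}$ ($n{\left(D,Z \right)} = - \frac{- \frac{25}{-111} + \frac{86}{Z - 31}}{8} = - \frac{\left(-25\right) \left(- \frac{1}{111}\right) + \frac{86}{-31 + Z}}{8} = - \frac{\frac{25}{111} + \frac{86}{-31 + Z}}{8} = - \frac{25}{888} - \frac{43}{4 \left(-31 + Z\right)}$)
$G{\left(X \right)} = X^{2} + 2 X$ ($G{\left(X \right)} = X + \left(X^{2} + X\right) = X + \left(X + X^{2}\right) = X^{2} + 2 X$)
$n{\left(-155,-77 \right)} + G{\left(-119 \right)} = \frac{-8771 - -1925}{888 \left(-31 - 77\right)} - 119 \left(2 - 119\right) = \frac{-8771 + 1925}{888 \left(-108\right)} - -13923 = \frac{1}{888} \left(- \frac{1}{108}\right) \left(-6846\right) + 13923 = \frac{1141}{15984} + 13923 = \frac{222546373}{15984}$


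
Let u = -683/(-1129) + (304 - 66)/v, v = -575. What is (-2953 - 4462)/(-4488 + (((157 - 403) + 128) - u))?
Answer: 4813632625/2990224073 ≈ 1.6098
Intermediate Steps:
u = 124023/649175 (u = -683/(-1129) + (304 - 66)/(-575) = -683*(-1/1129) + 238*(-1/575) = 683/1129 - 238/575 = 124023/649175 ≈ 0.19105)
(-2953 - 4462)/(-4488 + (((157 - 403) + 128) - u)) = (-2953 - 4462)/(-4488 + (((157 - 403) + 128) - 1*124023/649175)) = -7415/(-4488 + ((-246 + 128) - 124023/649175)) = -7415/(-4488 + (-118 - 124023/649175)) = -7415/(-4488 - 76726673/649175) = -7415/(-2990224073/649175) = -7415*(-649175/2990224073) = 4813632625/2990224073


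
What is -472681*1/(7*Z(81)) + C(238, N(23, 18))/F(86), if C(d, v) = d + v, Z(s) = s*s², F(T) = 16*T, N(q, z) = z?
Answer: 9435413/159963741 ≈ 0.058985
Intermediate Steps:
Z(s) = s³
-472681*1/(7*Z(81)) + C(238, N(23, 18))/F(86) = -472681/(7*81³) + (238 + 18)/((16*86)) = -472681/(7*531441) + 256/1376 = -472681/3720087 + 256*(1/1376) = -472681*1/3720087 + 8/43 = -472681/3720087 + 8/43 = 9435413/159963741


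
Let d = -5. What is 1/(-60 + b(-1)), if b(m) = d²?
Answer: -1/35 ≈ -0.028571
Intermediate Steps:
b(m) = 25 (b(m) = (-5)² = 25)
1/(-60 + b(-1)) = 1/(-60 + 25) = 1/(-35) = -1/35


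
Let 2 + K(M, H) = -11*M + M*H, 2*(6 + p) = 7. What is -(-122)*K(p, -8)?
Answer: 5551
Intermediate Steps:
p = -5/2 (p = -6 + (1/2)*7 = -6 + 7/2 = -5/2 ≈ -2.5000)
K(M, H) = -2 - 11*M + H*M (K(M, H) = -2 + (-11*M + M*H) = -2 + (-11*M + H*M) = -2 - 11*M + H*M)
-(-122)*K(p, -8) = -(-122)*(-2 - 11*(-5/2) - 8*(-5/2)) = -(-122)*(-2 + 55/2 + 20) = -(-122)*91/2 = -1*(-5551) = 5551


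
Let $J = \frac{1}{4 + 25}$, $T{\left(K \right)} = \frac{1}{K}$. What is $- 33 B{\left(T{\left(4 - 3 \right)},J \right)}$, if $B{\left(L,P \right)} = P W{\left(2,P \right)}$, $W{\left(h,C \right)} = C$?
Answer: $- \frac{33}{841} \approx -0.039239$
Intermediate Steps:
$J = \frac{1}{29} \approx 0.034483$
$B{\left(L,P \right)} = P^{2}$ ($B{\left(L,P \right)} = P P = P^{2}$)
$- 33 B{\left(T{\left(4 - 3 \right)},J \right)} = - \frac{33}{841}$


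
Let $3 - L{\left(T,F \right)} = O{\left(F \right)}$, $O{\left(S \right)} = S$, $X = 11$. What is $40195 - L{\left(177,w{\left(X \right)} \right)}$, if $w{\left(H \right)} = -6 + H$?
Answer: $40197$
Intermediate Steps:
$L{\left(T,F \right)} = 3 - F$
$40195 - L{\left(177,w{\left(X \right)} \right)} = 40195 - \left(3 - \left(-6 + 11\right)\right) = 40195 - \left(3 - 5\right) = 40195 - -2 = 40195 + 2 = 40197$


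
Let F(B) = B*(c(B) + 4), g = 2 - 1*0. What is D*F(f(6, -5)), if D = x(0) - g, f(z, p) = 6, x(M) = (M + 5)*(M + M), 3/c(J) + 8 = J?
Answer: -30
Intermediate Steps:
c(J) = 3/(-8 + J)
x(M) = 2*M*(5 + M) (x(M) = (5 + M)*(2*M) = 2*M*(5 + M))
g = 2 (g = 2 + 0 = 2)
F(B) = B*(4 + 3/(-8 + B)) (F(B) = B*(3/(-8 + B) + 4) = B*(4 + 3/(-8 + B)))
D = -2 (D = 2*0*(5 + 0) - 1*2 = 2*0*5 - 2 = 0 - 2 = -2)
D*F(f(6, -5)) = -12*(-29 + 4*6)/(-8 + 6) = -12*(-29 + 24)/(-2) = -12*(-1)*(-5)/2 = -2*15 = -30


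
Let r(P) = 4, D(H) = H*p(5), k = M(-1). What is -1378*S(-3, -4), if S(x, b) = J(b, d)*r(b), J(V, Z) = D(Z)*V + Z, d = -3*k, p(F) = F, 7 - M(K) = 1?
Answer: -1885104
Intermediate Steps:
M(K) = 6 (M(K) = 7 - 1*1 = 7 - 1 = 6)
k = 6
D(H) = 5*H (D(H) = H*5 = 5*H)
d = -18 (d = -3*6 = -18)
J(V, Z) = Z + 5*V*Z (J(V, Z) = (5*Z)*V + Z = 5*V*Z + Z = Z + 5*V*Z)
S(x, b) = -72 - 360*b (S(x, b) = -18*(1 + 5*b)*4 = (-18 - 90*b)*4 = -72 - 360*b)
-1378*S(-3, -4) = -1378*(-72 - 360*(-4)) = -1378*(-72 + 1440) = -1378*1368 = -1885104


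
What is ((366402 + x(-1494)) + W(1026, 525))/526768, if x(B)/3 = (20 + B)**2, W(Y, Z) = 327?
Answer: 625887/47888 ≈ 13.070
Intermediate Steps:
x(B) = 3*(20 + B)**2
((366402 + x(-1494)) + W(1026, 525))/526768 = ((366402 + 3*(20 - 1494)**2) + 327)/526768 = ((366402 + 3*(-1474)**2) + 327)*(1/526768) = ((366402 + 3*2172676) + 327)*(1/526768) = ((366402 + 6518028) + 327)*(1/526768) = (6884430 + 327)*(1/526768) = 6884757*(1/526768) = 625887/47888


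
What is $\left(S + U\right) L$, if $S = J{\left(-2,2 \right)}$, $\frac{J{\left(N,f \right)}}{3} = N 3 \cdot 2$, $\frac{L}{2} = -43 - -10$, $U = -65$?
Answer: $6666$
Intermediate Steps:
$L = -66$ ($L = 2 \left(-43 - -10\right) = 2 \left(-43 + 10\right) = 2 \left(-33\right) = -66$)
$J{\left(N,f \right)} = 18 N$ ($J{\left(N,f \right)} = 3 N 3 \cdot 2 = 3 \cdot 3 N 2 = 3 \cdot 6 N = 18 N$)
$S = -36$ ($S = 18 \left(-2\right) = -36$)
$\left(S + U\right) L = \left(-36 - 65\right) \left(-66\right) = \left(-101\right) \left(-66\right) = 6666$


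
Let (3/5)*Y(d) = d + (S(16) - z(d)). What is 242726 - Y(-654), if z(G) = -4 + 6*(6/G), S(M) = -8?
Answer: 79729982/327 ≈ 2.4382e+5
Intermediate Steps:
z(G) = -4 + 36/G
Y(d) = -20/3 - 60/d + 5*d/3 (Y(d) = 5*(d + (-8 - (-4 + 36/d)))/3 = 5*(d + (-8 + (4 - 36/d)))/3 = 5*(d + (-4 - 36/d))/3 = 5*(-4 + d - 36/d)/3 = -20/3 - 60/d + 5*d/3)
242726 - Y(-654) = 242726 - (-20/3 - 60/(-654) + (5/3)*(-654)) = 242726 - (-20/3 - 60*(-1/654) - 1090) = 242726 - (-20/3 + 10/109 - 1090) = 242726 - 1*(-358580/327) = 242726 + 358580/327 = 79729982/327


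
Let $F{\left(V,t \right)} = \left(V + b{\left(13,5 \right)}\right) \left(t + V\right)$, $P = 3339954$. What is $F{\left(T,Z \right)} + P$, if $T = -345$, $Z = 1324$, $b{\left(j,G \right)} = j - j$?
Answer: $3002199$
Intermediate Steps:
$b{\left(j,G \right)} = 0$
$F{\left(V,t \right)} = V \left(V + t\right)$ ($F{\left(V,t \right)} = \left(V + 0\right) \left(t + V\right) = V \left(V + t\right)$)
$F{\left(T,Z \right)} + P = - 345 \left(-345 + 1324\right) + 3339954 = \left(-345\right) 979 + 3339954 = -337755 + 3339954 = 3002199$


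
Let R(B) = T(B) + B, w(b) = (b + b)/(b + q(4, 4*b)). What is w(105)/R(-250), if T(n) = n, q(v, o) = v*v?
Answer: -21/6050 ≈ -0.0034711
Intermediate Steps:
q(v, o) = v²
w(b) = 2*b/(16 + b) (w(b) = (b + b)/(b + 4²) = (2*b)/(b + 16) = (2*b)/(16 + b) = 2*b/(16 + b))
R(B) = 2*B (R(B) = B + B = 2*B)
w(105)/R(-250) = (2*105/(16 + 105))/((2*(-250))) = (2*105/121)/(-500) = (2*105*(1/121))*(-1/500) = (210/121)*(-1/500) = -21/6050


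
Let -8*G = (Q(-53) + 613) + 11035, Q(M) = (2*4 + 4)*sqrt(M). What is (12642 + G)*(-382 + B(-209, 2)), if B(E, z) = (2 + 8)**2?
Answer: -3154452 + 423*I*sqrt(53) ≈ -3.1545e+6 + 3079.5*I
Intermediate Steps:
B(E, z) = 100 (B(E, z) = 10**2 = 100)
Q(M) = 12*sqrt(M) (Q(M) = (8 + 4)*sqrt(M) = 12*sqrt(M))
G = -1456 - 3*I*sqrt(53)/2 (G = -((12*sqrt(-53) + 613) + 11035)/8 = -((12*(I*sqrt(53)) + 613) + 11035)/8 = -((12*I*sqrt(53) + 613) + 11035)/8 = -((613 + 12*I*sqrt(53)) + 11035)/8 = -(11648 + 12*I*sqrt(53))/8 = -1456 - 3*I*sqrt(53)/2 ≈ -1456.0 - 10.92*I)
(12642 + G)*(-382 + B(-209, 2)) = (12642 + (-1456 - 3*I*sqrt(53)/2))*(-382 + 100) = (11186 - 3*I*sqrt(53)/2)*(-282) = -3154452 + 423*I*sqrt(53)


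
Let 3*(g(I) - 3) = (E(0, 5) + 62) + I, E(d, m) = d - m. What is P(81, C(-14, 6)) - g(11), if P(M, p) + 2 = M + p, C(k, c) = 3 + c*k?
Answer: -83/3 ≈ -27.667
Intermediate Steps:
g(I) = 22 + I/3 (g(I) = 3 + (((0 - 1*5) + 62) + I)/3 = 3 + (((0 - 5) + 62) + I)/3 = 3 + ((-5 + 62) + I)/3 = 3 + (57 + I)/3 = 3 + (19 + I/3) = 22 + I/3)
P(M, p) = -2 + M + p (P(M, p) = -2 + (M + p) = -2 + M + p)
P(81, C(-14, 6)) - g(11) = (-2 + 81 + (3 + 6*(-14))) - (22 + (1/3)*11) = (-2 + 81 + (3 - 84)) - (22 + 11/3) = (-2 + 81 - 81) - 1*77/3 = -2 - 77/3 = -83/3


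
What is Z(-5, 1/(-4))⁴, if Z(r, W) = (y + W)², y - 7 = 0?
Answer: 282429536481/65536 ≈ 4.3095e+6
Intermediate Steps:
y = 7 (y = 7 + 0 = 7)
Z(r, W) = (7 + W)²
Z(-5, 1/(-4))⁴ = ((7 + 1/(-4))²)⁴ = ((7 + 1*(-¼))²)⁴ = ((7 - ¼)²)⁴ = ((27/4)²)⁴ = (729/16)⁴ = 282429536481/65536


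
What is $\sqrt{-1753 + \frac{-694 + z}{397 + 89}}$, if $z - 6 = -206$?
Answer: $\frac{i \sqrt{142142}}{9} \approx 41.891 i$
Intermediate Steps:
$z = -200$ ($z = 6 - 206 = -200$)
$\sqrt{-1753 + \frac{-694 + z}{397 + 89}} = \sqrt{-1753 + \frac{-694 - 200}{397 + 89}} = \sqrt{-1753 - \frac{894}{486}} = \sqrt{-1753 - \frac{149}{81}} = \sqrt{- \frac{142142}{81}} = \frac{i \sqrt{142142}}{9}$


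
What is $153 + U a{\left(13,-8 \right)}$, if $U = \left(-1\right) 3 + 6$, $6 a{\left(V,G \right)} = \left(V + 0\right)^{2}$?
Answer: $\frac{475}{2} \approx 237.5$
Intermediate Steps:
$a{\left(V,G \right)} = \frac{V^{2}}{6}$ ($a{\left(V,G \right)} = \frac{\left(V + 0\right)^{2}}{6} = \frac{V^{2}}{6}$)
$U = 3$ ($U = -3 + 6 = 3$)
$153 + U a{\left(13,-8 \right)} = 153 + 3 \frac{13^{2}}{6} = 153 + 3 \cdot \frac{1}{6} \cdot 169 = 153 + 3 \cdot \frac{169}{6} = 153 + \frac{169}{2} = \frac{475}{2}$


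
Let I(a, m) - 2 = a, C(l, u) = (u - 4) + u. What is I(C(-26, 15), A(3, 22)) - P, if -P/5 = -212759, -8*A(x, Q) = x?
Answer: -1063767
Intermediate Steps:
A(x, Q) = -x/8
C(l, u) = -4 + 2*u (C(l, u) = (-4 + u) + u = -4 + 2*u)
P = 1063795 (P = -5*(-212759) = 1063795)
I(a, m) = 2 + a
I(C(-26, 15), A(3, 22)) - P = (2 + (-4 + 2*15)) - 1*1063795 = (2 + (-4 + 30)) - 1063795 = (2 + 26) - 1063795 = 28 - 1063795 = -1063767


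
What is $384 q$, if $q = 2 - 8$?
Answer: $-2304$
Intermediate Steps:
$q = -6$ ($q = 2 - 8 = -6$)
$384 q = 384 \left(-6\right) = -2304$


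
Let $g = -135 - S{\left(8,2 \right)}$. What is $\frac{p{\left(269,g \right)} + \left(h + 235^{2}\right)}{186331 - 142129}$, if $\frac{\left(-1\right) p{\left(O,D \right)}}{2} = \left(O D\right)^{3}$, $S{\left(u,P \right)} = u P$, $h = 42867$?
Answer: $\frac{67017416545705}{22101} \approx 3.0323 \cdot 10^{9}$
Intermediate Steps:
$S{\left(u,P \right)} = P u$
$g = -151$ ($g = -135 - 2 \cdot 8 = -135 - 16 = -151$)
$p{\left(O,D \right)} = - 2 D^{3} O^{3}$ ($p{\left(O,D \right)} = - 2 \left(O D\right)^{3} = - 2 \left(D O\right)^{3} = - 2 D^{3} O^{3}$)
$\frac{p{\left(269,g \right)} + \left(h + 235^{2}\right)}{186331 - 142129} = \frac{- 2 \left(-151\right)^{3} \cdot 269^{3} + \left(42867 + 235^{2}\right)}{186331 - 142129} = \frac{\left(-2\right) \left(-3442951\right) 19465109 + \left(42867 + 55225\right)}{44202} = \left(134034832993318 + 98092\right) \frac{1}{44202} = 134034833091410 \cdot \frac{1}{44202} = \frac{67017416545705}{22101}$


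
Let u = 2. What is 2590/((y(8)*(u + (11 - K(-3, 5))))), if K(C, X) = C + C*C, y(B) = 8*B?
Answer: 185/32 ≈ 5.7813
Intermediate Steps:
K(C, X) = C + C²
2590/((y(8)*(u + (11 - K(-3, 5))))) = 2590/(((8*8)*(2 + (11 - (-3)*(1 - 3))))) = 2590/((64*(2 + (11 - (-3)*(-2))))) = 2590/((64*(2 + (11 - 1*6)))) = 2590/((64*(2 + (11 - 6)))) = 2590/((64*(2 + 5))) = 2590/((64*7)) = 2590/448 = 2590*(1/448) = 185/32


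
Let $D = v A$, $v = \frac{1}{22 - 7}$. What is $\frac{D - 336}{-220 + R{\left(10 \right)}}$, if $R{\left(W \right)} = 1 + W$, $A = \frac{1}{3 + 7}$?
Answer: $\frac{50399}{31350} \approx 1.6076$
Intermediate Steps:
$v = \frac{1}{15} \approx 0.066667$
$A = \frac{1}{10} \approx 0.1$
$D = \frac{1}{150}$ ($D = \frac{1}{15} \cdot \frac{1}{10} = \frac{1}{150} \approx 0.0066667$)
$\frac{D - 336}{-220 + R{\left(10 \right)}} = \frac{\frac{1}{150} - 336}{-220 + \left(1 + 10\right)} = - \frac{50399}{150 \left(-220 + 11\right)} = - \frac{50399}{150 \left(-209\right)} = \left(- \frac{50399}{150}\right) \left(- \frac{1}{209}\right) = \frac{50399}{31350}$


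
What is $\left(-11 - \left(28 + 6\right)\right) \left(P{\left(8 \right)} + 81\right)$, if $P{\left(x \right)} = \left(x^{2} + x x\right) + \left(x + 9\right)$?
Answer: $-10170$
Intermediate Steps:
$P{\left(x \right)} = 9 + x + 2 x^{2}$ ($P{\left(x \right)} = \left(x^{2} + x^{2}\right) + \left(9 + x\right) = 2 x^{2} + \left(9 + x\right) = 9 + x + 2 x^{2}$)
$\left(-11 - \left(28 + 6\right)\right) \left(P{\left(8 \right)} + 81\right) = \left(-11 - \left(28 + 6\right)\right) \left(\left(9 + 8 + 2 \cdot 8^{2}\right) + 81\right) = \left(-11 - 34\right) \left(\left(9 + 8 + 2 \cdot 64\right) + 81\right) = \left(-11 - 34\right) \left(\left(9 + 8 + 128\right) + 81\right) = - 45 \left(145 + 81\right) = \left(-45\right) 226 = -10170$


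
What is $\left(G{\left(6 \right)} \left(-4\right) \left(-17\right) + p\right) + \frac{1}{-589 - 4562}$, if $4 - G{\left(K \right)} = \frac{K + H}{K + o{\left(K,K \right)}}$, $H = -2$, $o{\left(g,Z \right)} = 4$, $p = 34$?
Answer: $\frac{7180489}{25755} \approx 278.8$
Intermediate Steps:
$G{\left(K \right)} = 4 - \frac{-2 + K}{4 + K}$ ($G{\left(K \right)} = 4 - \frac{K - 2}{K + 4} = 4 - \frac{-2 + K}{4 + K}$)
$\left(G{\left(6 \right)} \left(-4\right) \left(-17\right) + p\right) + \frac{1}{-589 - 4562} = \left(\frac{3 \left(6 + 6\right)}{4 + 6} \left(-4\right) \left(-17\right) + 34\right) + \frac{1}{-589 - 4562} = \left(3 \cdot \frac{1}{10} \cdot 12 \left(-4\right) \left(-17\right) + 34\right) + \frac{1}{-5151} = \left(3 \cdot \frac{1}{10} \cdot 12 \left(-4\right) \left(-17\right) + 34\right) - \frac{1}{5151} = \left(\frac{18}{5} \left(-4\right) \left(-17\right) + 34\right) - \frac{1}{5151} = \left(\left(- \frac{72}{5}\right) \left(-17\right) + 34\right) - \frac{1}{5151} = \left(\frac{1224}{5} + 34\right) - \frac{1}{5151} = \frac{1394}{5} - \frac{1}{5151} = \frac{7180489}{25755}$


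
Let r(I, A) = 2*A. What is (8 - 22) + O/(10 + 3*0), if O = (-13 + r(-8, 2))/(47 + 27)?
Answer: -10369/740 ≈ -14.012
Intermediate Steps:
O = -9/74 (O = (-13 + 2*2)/(47 + 27) = (-13 + 4)/74 = -9*1/74 = -9/74 ≈ -0.12162)
(8 - 22) + O/(10 + 3*0) = (8 - 22) - 9/(74*(10 + 3*0)) = -14 - 9/(74*(10 + 0)) = -14 - 9/74/10 = -14 - 9/74*⅒ = -14 - 9/740 = -10369/740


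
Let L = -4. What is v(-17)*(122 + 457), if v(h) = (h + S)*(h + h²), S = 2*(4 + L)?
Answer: -2677296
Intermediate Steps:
S = 0 (S = 2*(4 - 4) = 2*0 = 0)
v(h) = h*(h + h²) (v(h) = (h + 0)*(h + h²) = h*(h + h²))
v(-17)*(122 + 457) = ((-17)²*(1 - 17))*(122 + 457) = (289*(-16))*579 = -4624*579 = -2677296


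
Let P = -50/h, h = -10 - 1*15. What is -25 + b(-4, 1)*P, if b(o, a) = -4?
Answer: -33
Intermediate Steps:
h = -25 (h = -10 - 15 = -25)
P = 2 (P = -50/(-25) = -50*(-1/25) = 2)
-25 + b(-4, 1)*P = -25 - 4*2 = -25 - 8 = -33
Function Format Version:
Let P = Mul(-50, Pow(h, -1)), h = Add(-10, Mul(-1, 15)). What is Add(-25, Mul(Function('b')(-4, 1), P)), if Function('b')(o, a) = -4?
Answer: -33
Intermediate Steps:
h = -25 (h = Add(-10, -15) = -25)
P = 2 (P = Mul(-50, Pow(-25, -1)) = Mul(-50, Rational(-1, 25)) = 2)
Add(-25, Mul(Function('b')(-4, 1), P)) = Add(-25, Mul(-4, 2)) = Add(-25, -8) = -33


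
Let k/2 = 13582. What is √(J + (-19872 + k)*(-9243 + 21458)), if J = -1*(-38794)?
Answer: √89110574 ≈ 9439.8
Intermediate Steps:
k = 27164 (k = 2*13582 = 27164)
J = 38794
√(J + (-19872 + k)*(-9243 + 21458)) = √(38794 + (-19872 + 27164)*(-9243 + 21458)) = √(38794 + 7292*12215) = √(38794 + 89071780) = √89110574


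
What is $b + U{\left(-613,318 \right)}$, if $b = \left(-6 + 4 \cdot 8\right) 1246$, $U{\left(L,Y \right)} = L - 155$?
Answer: $31628$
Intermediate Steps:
$U{\left(L,Y \right)} = -155 + L$
$b = 32396$ ($b = \left(-6 + 32\right) 1246 = 26 \cdot 1246 = 32396$)
$b + U{\left(-613,318 \right)} = 32396 - 768 = 31628$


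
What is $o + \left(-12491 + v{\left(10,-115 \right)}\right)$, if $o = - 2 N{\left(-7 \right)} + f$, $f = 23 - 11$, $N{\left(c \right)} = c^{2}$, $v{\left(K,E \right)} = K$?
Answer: $-12567$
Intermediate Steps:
$f = 12$ ($f = 23 - 11 = 12$)
$o = -86$ ($o = - 2 \left(-7\right)^{2} + 12 = \left(-2\right) 49 + 12 = -98 + 12 = -86$)
$o + \left(-12491 + v{\left(10,-115 \right)}\right) = -86 + \left(-12491 + 10\right) = -86 - 12481 = -12567$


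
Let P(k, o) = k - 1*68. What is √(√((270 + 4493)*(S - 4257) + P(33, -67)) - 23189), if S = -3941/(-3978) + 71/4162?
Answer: √(-44142125158398501 + 1379703*I*√38588098304221043474)/1379703 ≈ 14.715 + 152.99*I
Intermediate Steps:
P(k, o) = -68 + k (P(k, o) = k - 68 = -68 + k)
S = 4171220/4139109 (S = -3941*(-1/3978) + 71*(1/4162) = 3941/3978 + 71/4162 = 4171220/4139109 ≈ 1.0078)
√(√((270 + 4493)*(S - 4257) + P(33, -67)) - 23189) = √(√((270 + 4493)*(4171220/4139109 - 4257) + (-68 + 33)) - 23189) = √(√(4763*(-17616015793/4139109) - 35) - 23189) = √(√(-83905083222059/4139109 - 35) - 23189) = √(√(-83905228090874/4139109) - 23189) = √(I*√38588098304221043474/1379703 - 23189) = √(-23189 + I*√38588098304221043474/1379703)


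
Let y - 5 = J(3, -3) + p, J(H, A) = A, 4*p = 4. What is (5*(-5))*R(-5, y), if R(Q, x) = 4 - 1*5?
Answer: 25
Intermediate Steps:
p = 1 (p = (¼)*4 = 1)
y = 3 (y = 5 + (-3 + 1) = 5 - 2 = 3)
R(Q, x) = -1 (R(Q, x) = 4 - 5 = -1)
(5*(-5))*R(-5, y) = (5*(-5))*(-1) = -25*(-1) = 25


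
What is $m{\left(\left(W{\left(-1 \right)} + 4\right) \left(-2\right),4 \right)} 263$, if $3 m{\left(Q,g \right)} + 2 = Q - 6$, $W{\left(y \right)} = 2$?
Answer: $- \frac{5260}{3} \approx -1753.3$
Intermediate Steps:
$m{\left(Q,g \right)} = - \frac{8}{3} + \frac{Q}{3}$ ($m{\left(Q,g \right)} = - \frac{2}{3} + \frac{Q - 6}{3} = - \frac{2}{3} + \frac{-6 + Q}{3} = - \frac{2}{3} + \left(-2 + \frac{Q}{3}\right) = - \frac{8}{3} + \frac{Q}{3}$)
$m{\left(\left(W{\left(-1 \right)} + 4\right) \left(-2\right),4 \right)} 263 = \left(- \frac{8}{3} + \frac{\left(2 + 4\right) \left(-2\right)}{3}\right) 263 = \left(- \frac{8}{3} + \frac{6 \left(-2\right)}{3}\right) 263 = \left(- \frac{8}{3} + \frac{1}{3} \left(-12\right)\right) 263 = \left(- \frac{8}{3} - 4\right) 263 = \left(- \frac{20}{3}\right) 263 = - \frac{5260}{3}$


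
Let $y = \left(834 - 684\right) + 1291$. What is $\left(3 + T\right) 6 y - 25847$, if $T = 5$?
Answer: $43321$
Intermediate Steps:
$y = 1441$ ($y = 150 + 1291 = 1441$)
$\left(3 + T\right) 6 y - 25847 = \left(3 + 5\right) 6 \cdot 1441 - 25847 = 8 \cdot 6 \cdot 1441 - 25847 = 48 \cdot 1441 - 25847 = 69168 - 25847 = 43321$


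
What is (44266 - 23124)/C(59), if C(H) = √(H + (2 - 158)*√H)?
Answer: 21142/√(59 - 156*√59) ≈ -626.38*I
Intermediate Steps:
C(H) = √(H - 156*√H)
(44266 - 23124)/C(59) = (44266 - 23124)/(√(59 - 156*√59)) = 21142/√(59 - 156*√59)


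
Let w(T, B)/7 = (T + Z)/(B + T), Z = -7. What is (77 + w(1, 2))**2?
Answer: 3969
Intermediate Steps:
w(T, B) = 7*(-7 + T)/(B + T) (w(T, B) = 7*((T - 7)/(B + T)) = 7*((-7 + T)/(B + T)) = 7*(-7 + T)/(B + T))
(77 + w(1, 2))**2 = (77 + 7*(-7 + 1)/(2 + 1))**2 = (77 + 7*(-6)/3)**2 = (77 + 7*(1/3)*(-6))**2 = (77 - 14)**2 = 63**2 = 3969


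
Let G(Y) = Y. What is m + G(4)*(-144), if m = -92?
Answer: -668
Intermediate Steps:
m + G(4)*(-144) = -92 + 4*(-144) = -92 - 576 = -668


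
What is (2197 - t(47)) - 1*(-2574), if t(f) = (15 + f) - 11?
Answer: 4720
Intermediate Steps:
t(f) = 4 + f
(2197 - t(47)) - 1*(-2574) = (2197 - (4 + 47)) - 1*(-2574) = (2197 - 1*51) + 2574 = (2197 - 51) + 2574 = 2146 + 2574 = 4720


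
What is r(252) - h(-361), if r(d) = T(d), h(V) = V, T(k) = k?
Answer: 613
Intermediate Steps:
r(d) = d
r(252) - h(-361) = 252 - 1*(-361) = 252 + 361 = 613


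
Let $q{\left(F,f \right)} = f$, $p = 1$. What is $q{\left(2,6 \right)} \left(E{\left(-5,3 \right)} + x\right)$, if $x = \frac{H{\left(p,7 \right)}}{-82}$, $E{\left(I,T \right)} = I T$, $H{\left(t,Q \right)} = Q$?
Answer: $- \frac{3711}{41} \approx -90.512$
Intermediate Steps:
$x = - \frac{7}{82}$ ($x = \frac{7}{-82} = 7 \left(- \frac{1}{82}\right) = - \frac{7}{82} \approx -0.085366$)
$q{\left(2,6 \right)} \left(E{\left(-5,3 \right)} + x\right) = 6 \left(\left(-5\right) 3 - \frac{7}{82}\right) = 6 \left(-15 - \frac{7}{82}\right) = 6 \left(- \frac{1237}{82}\right) = - \frac{3711}{41}$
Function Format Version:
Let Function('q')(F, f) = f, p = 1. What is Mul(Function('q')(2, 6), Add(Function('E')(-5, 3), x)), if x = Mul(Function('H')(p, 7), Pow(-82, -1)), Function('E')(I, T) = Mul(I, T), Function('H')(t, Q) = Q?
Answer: Rational(-3711, 41) ≈ -90.512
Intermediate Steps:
x = Rational(-7, 82) (x = Mul(7, Pow(-82, -1)) = Mul(7, Rational(-1, 82)) = Rational(-7, 82) ≈ -0.085366)
Mul(Function('q')(2, 6), Add(Function('E')(-5, 3), x)) = Mul(6, Add(Mul(-5, 3), Rational(-7, 82))) = Mul(6, Add(-15, Rational(-7, 82))) = Mul(6, Rational(-1237, 82)) = Rational(-3711, 41)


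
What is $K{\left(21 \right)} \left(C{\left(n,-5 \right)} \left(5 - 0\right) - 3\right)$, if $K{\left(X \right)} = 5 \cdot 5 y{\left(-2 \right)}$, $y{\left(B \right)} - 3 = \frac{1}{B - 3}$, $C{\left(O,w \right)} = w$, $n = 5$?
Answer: $-1960$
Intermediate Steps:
$y{\left(B \right)} = 3 + \frac{1}{-3 + B}$ ($y{\left(B \right)} = 3 + \frac{1}{B - 3} = 3 + \frac{1}{-3 + B}$)
$K{\left(X \right)} = 70$ ($K{\left(X \right)} = 5 \cdot 5 \frac{-8 + 3 \left(-2\right)}{-3 - 2} = 25 \frac{-8 - 6}{-5} = 25 \left(\left(- \frac{1}{5}\right) \left(-14\right)\right) = 25 \cdot \frac{14}{5} = 70$)
$K{\left(21 \right)} \left(C{\left(n,-5 \right)} \left(5 - 0\right) - 3\right) = 70 \left(- 5 \left(5 - 0\right) - 3\right) = 70 \left(- 5 \left(5 + 0\right) - 3\right) = 70 \left(\left(-5\right) 5 - 3\right) = 70 \left(-25 - 3\right) = 70 \left(-28\right) = -1960$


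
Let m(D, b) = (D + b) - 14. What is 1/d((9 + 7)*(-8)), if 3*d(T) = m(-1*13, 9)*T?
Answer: 1/768 ≈ 0.0013021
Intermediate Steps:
m(D, b) = -14 + D + b
d(T) = -6*T (d(T) = ((-14 - 1*13 + 9)*T)/3 = ((-14 - 13 + 9)*T)/3 = (-18*T)/3 = -6*T)
1/d((9 + 7)*(-8)) = 1/(-6*(9 + 7)*(-8)) = 1/(-96*(-8)) = 1/(-6*(-128)) = 1/768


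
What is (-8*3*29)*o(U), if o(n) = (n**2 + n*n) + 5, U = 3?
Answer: -16008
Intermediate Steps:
o(n) = 5 + 2*n**2 (o(n) = (n**2 + n**2) + 5 = 2*n**2 + 5 = 5 + 2*n**2)
(-8*3*29)*o(U) = (-8*3*29)*(5 + 2*3**2) = (-24*29)*(5 + 2*9) = -696*(5 + 18) = -696*23 = -16008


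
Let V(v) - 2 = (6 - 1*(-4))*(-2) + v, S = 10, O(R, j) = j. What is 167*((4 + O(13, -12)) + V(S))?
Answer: -2672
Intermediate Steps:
V(v) = -18 + v (V(v) = 2 + ((6 - 1*(-4))*(-2) + v) = 2 + ((6 + 4)*(-2) + v) = 2 + (10*(-2) + v) = 2 + (-20 + v) = -18 + v)
167*((4 + O(13, -12)) + V(S)) = 167*((4 - 12) + (-18 + 10)) = 167*(-8 - 8) = 167*(-16) = -2672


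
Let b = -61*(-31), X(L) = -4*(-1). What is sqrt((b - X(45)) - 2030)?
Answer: I*sqrt(143) ≈ 11.958*I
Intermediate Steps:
X(L) = 4
b = 1891
sqrt((b - X(45)) - 2030) = sqrt((1891 - 1*4) - 2030) = sqrt((1891 - 4) - 2030) = sqrt(1887 - 2030) = sqrt(-143) = I*sqrt(143)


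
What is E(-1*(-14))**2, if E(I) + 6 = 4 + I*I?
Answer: 37636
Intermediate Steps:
E(I) = -2 + I**2 (E(I) = -6 + (4 + I*I) = -6 + (4 + I**2) = -2 + I**2)
E(-1*(-14))**2 = (-2 + (-1*(-14))**2)**2 = (-2 + 14**2)**2 = (-2 + 196)**2 = 194**2 = 37636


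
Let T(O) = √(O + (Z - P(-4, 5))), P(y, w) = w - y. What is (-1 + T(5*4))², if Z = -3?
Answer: 9 - 4*√2 ≈ 3.3431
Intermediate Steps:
T(O) = √(-12 + O) (T(O) = √(O + (-3 - (5 - 1*(-4)))) = √(O + (-3 - (5 + 4))) = √(O + (-3 - 1*9)) = √(O + (-3 - 9)) = √(O - 12) = √(-12 + O))
(-1 + T(5*4))² = (-1 + √(-12 + 5*4))² = (-1 + √(-12 + 20))² = (-1 + √8)² = (-1 + 2*√2)²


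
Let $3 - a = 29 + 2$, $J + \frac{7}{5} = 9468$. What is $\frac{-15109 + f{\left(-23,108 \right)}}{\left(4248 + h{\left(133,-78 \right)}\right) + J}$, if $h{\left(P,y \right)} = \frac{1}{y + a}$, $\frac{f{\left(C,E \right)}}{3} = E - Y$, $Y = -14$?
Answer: $- \frac{7813790}{7268733} \approx -1.075$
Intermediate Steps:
$J = \frac{47333}{5}$ ($J = - \frac{7}{5} + 9468 = \frac{47333}{5} \approx 9466.6$)
$a = -28$ ($a = 3 - \left(29 + 2\right) = 3 - 31 = -28$)
$f{\left(C,E \right)} = 42 + 3 E$ ($f{\left(C,E \right)} = 3 \left(E - -14\right) = 3 \left(E + 14\right) = 3 \left(14 + E\right) = 42 + 3 E$)
$h{\left(P,y \right)} = \frac{1}{-28 + y}$ ($h{\left(P,y \right)} = \frac{1}{y - 28} = \frac{1}{-28 + y}$)
$\frac{-15109 + f{\left(-23,108 \right)}}{\left(4248 + h{\left(133,-78 \right)}\right) + J} = \frac{-15109 + \left(42 + 3 \cdot 108\right)}{\left(4248 + \frac{1}{-28 - 78}\right) + \frac{47333}{5}} = \frac{-15109 + \left(42 + 324\right)}{\left(4248 + \frac{1}{-106}\right) + \frac{47333}{5}} = \frac{-15109 + 366}{\left(4248 - \frac{1}{106}\right) + \frac{47333}{5}} = - \frac{14743}{\frac{450287}{106} + \frac{47333}{5}} = - \frac{14743}{\frac{7268733}{530}} = \left(-14743\right) \frac{530}{7268733} = - \frac{7813790}{7268733}$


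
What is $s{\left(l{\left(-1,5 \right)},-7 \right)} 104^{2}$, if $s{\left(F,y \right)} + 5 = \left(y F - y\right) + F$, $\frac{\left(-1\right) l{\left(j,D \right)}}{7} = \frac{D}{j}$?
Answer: $-2249728$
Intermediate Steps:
$l{\left(j,D \right)} = - \frac{7 D}{j}$ ($l{\left(j,D \right)} = - 7 \frac{D}{j} = - \frac{7 D}{j}$)
$s{\left(F,y \right)} = -5 + F - y + F y$ ($s{\left(F,y \right)} = -5 + \left(\left(y F - y\right) + F\right) = -5 + \left(\left(F y - y\right) + F\right) = -5 + \left(\left(- y + F y\right) + F\right) = -5 + \left(F - y + F y\right) = -5 + F - y + F y$)
$s{\left(l{\left(-1,5 \right)},-7 \right)} 104^{2} = \left(-5 - \frac{35}{-1} - -7 + \left(-7\right) 5 \frac{1}{-1} \left(-7\right)\right) 104^{2} = \left(-5 - 35 \left(-1\right) + 7 + \left(-7\right) 5 \left(-1\right) \left(-7\right)\right) 10816 = \left(-5 + 35 + 7 + 35 \left(-7\right)\right) 10816 = \left(-5 + 35 + 7 - 245\right) 10816 = \left(-208\right) 10816 = -2249728$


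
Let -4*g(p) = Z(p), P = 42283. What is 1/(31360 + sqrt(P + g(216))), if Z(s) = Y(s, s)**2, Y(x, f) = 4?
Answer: 31360/983407321 - sqrt(42279)/983407321 ≈ 3.1680e-5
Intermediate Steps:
Z(s) = 16 (Z(s) = 4**2 = 16)
g(p) = -4 (g(p) = -1/4*16 = -4)
1/(31360 + sqrt(P + g(216))) = 1/(31360 + sqrt(42283 - 4)) = 1/(31360 + sqrt(42279))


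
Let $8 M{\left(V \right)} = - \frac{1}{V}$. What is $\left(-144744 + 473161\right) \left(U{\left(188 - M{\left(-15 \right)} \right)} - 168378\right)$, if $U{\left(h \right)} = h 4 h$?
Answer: $- \frac{31939314849023}{3600} \approx -8.872 \cdot 10^{9}$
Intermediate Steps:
$M{\left(V \right)} = - \frac{1}{8 V}$ ($M{\left(V \right)} = \frac{\left(-1\right) \frac{1}{V}}{8} = - \frac{1}{8 V}$)
$U{\left(h \right)} = 4 h^{2}$ ($U{\left(h \right)} = 4 h h = 4 h^{2}$)
$\left(-144744 + 473161\right) \left(U{\left(188 - M{\left(-15 \right)} \right)} - 168378\right) = \left(-144744 + 473161\right) \left(4 \left(188 - - \frac{1}{8 \left(-15\right)}\right)^{2} - 168378\right) = 328417 \left(4 \left(188 - \left(- \frac{1}{8}\right) \left(- \frac{1}{15}\right)\right)^{2} - 168378\right) = 328417 \left(4 \left(188 - \frac{1}{120}\right)^{2} - 168378\right) = 328417 \left(4 \left(\frac{22559}{120}\right)^{2} - 168378\right) = 328417 \left(4 \cdot \frac{508908481}{14400} - 168378\right) = 328417 \left(\frac{508908481}{3600} - 168378\right) = 328417 \left(- \frac{97252319}{3600}\right) = - \frac{31939314849023}{3600}$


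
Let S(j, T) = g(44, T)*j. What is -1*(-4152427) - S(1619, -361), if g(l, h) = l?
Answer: 4081191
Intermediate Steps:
S(j, T) = 44*j
-1*(-4152427) - S(1619, -361) = -1*(-4152427) - 44*1619 = 4152427 - 1*71236 = 4152427 - 71236 = 4081191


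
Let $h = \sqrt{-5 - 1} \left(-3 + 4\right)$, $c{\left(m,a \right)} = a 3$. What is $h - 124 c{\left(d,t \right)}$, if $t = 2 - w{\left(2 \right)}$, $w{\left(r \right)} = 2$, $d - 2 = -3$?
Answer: $i \sqrt{6} \approx 2.4495 i$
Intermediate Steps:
$d = -1$ ($d = 2 - 3 = -1$)
$t = 0$ ($t = 2 - 2 = 0$)
$c{\left(m,a \right)} = 3 a$
$h = i \sqrt{6}$ ($h = \sqrt{-6} \cdot 1 = i \sqrt{6} \cdot 1 = i \sqrt{6} \approx 2.4495 i$)
$h - 124 c{\left(d,t \right)} = i \sqrt{6} - 124 \cdot 3 \cdot 0 = i \sqrt{6} - 0 = i \sqrt{6} + 0 = i \sqrt{6}$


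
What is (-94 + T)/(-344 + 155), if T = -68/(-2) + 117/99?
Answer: 647/2079 ≈ 0.31121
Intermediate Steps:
T = 387/11 (T = -68*(-1/2) + 117*(1/99) = 34 + 13/11 = 387/11 ≈ 35.182)
(-94 + T)/(-344 + 155) = (-94 + 387/11)/(-344 + 155) = -647/11/(-189) = -647/11*(-1/189) = 647/2079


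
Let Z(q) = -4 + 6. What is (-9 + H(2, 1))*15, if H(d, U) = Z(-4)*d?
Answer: -75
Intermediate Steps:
Z(q) = 2
H(d, U) = 2*d
(-9 + H(2, 1))*15 = (-9 + 2*2)*15 = (-9 + 4)*15 = -5*15 = -75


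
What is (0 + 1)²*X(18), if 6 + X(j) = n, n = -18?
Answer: -24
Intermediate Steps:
X(j) = -24 (X(j) = -6 - 18 = -24)
(0 + 1)²*X(18) = (0 + 1)²*(-24) = 1²*(-24) = 1*(-24) = -24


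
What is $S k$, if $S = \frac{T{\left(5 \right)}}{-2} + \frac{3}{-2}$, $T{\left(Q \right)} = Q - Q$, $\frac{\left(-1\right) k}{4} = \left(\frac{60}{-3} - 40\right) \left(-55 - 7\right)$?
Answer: $22320$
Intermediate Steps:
$k = -14880$ ($k = - 4 \left(\frac{60}{-3} - 40\right) \left(-55 - 7\right) = - 4 \left(60 \left(- \frac{1}{3}\right) - 40\right) \left(-62\right) = - 4 \left(-20 - 40\right) \left(-62\right) = - 4 \left(\left(-60\right) \left(-62\right)\right) = \left(-4\right) 3720 = -14880$)
$T{\left(Q \right)} = 0$
$S = - \frac{3}{2}$ ($S = \frac{0}{-2} + \frac{3}{-2} = 0 \left(- \frac{1}{2}\right) + 3 \left(- \frac{1}{2}\right) = 0 - \frac{3}{2} = - \frac{3}{2} \approx -1.5$)
$S k = \left(- \frac{3}{2}\right) \left(-14880\right) = 22320$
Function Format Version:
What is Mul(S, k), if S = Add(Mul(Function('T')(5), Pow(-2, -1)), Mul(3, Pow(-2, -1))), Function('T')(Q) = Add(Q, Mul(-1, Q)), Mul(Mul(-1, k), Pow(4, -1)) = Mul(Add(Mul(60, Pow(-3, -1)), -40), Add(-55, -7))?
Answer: 22320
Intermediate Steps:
k = -14880 (k = Mul(-4, Mul(Add(Mul(60, Pow(-3, -1)), -40), Add(-55, -7))) = Mul(-4, Mul(Add(Mul(60, Rational(-1, 3)), -40), -62)) = Mul(-4, Mul(Add(-20, -40), -62)) = Mul(-4, Mul(-60, -62)) = Mul(-4, 3720) = -14880)
Function('T')(Q) = 0
S = Rational(-3, 2) (S = Add(Mul(0, Pow(-2, -1)), Mul(3, Pow(-2, -1))) = Add(Mul(0, Rational(-1, 2)), Mul(3, Rational(-1, 2))) = Add(0, Rational(-3, 2)) = Rational(-3, 2) ≈ -1.5000)
Mul(S, k) = Mul(Rational(-3, 2), -14880) = 22320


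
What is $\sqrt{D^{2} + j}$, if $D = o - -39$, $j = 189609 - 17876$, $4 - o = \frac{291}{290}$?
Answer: $\frac{\sqrt{14591073341}}{290} \approx 416.53$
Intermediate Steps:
$o = \frac{869}{290}$ ($o = 4 - \frac{291}{290} = \frac{869}{290} \approx 2.9966$)
$j = 171733$
$D = \frac{12179}{290}$ ($D = \frac{869}{290} - -39 = \frac{869}{290} + 39 = \frac{12179}{290} \approx 41.997$)
$\sqrt{D^{2} + j} = \sqrt{\left(\frac{12179}{290}\right)^{2} + 171733} = \sqrt{\frac{148328041}{84100} + 171733} = \sqrt{\frac{14591073341}{84100}} = \frac{\sqrt{14591073341}}{290}$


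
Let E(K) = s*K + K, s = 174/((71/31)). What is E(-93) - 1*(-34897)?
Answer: 1969442/71 ≈ 27739.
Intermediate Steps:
s = 5394/71 (s = 174/((71*(1/31))) = 174/(71/31) = 174*(31/71) = 5394/71 ≈ 75.972)
E(K) = 5465*K/71 (E(K) = 5394*K/71 + K = 5465*K/71)
E(-93) - 1*(-34897) = (5465/71)*(-93) - 1*(-34897) = -508245/71 + 34897 = 1969442/71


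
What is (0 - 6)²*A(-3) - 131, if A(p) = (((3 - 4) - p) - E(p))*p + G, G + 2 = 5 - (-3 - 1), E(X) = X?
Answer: -419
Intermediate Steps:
G = 7 (G = -2 + (5 - (-3 - 1)) = -2 + (5 - 1*(-4)) = -2 + (5 + 4) = -2 + 9 = 7)
A(p) = 7 + p*(-1 - 2*p) (A(p) = (((3 - 4) - p) - p)*p + 7 = ((-1 - p) - p)*p + 7 = (-1 - 2*p)*p + 7 = p*(-1 - 2*p) + 7 = 7 + p*(-1 - 2*p))
(0 - 6)²*A(-3) - 131 = (0 - 6)²*(7 - 1*(-3) - 2*(-3)²) - 131 = (-6)²*(7 + 3 - 2*9) - 131 = 36*(7 + 3 - 18) - 131 = 36*(-8) - 131 = -288 - 131 = -419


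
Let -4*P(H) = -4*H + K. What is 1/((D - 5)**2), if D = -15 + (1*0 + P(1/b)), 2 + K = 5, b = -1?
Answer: 16/7569 ≈ 0.0021139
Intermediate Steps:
K = 3 (K = -2 + 5 = 3)
P(H) = -3/4 + H (P(H) = -(-4*H + 3)/4 = -(3 - 4*H)/4 = -3/4 + H)
D = -67/4 (D = -15 + (1*0 + (-3/4 + 1/(-1))) = -15 + (0 + (-3/4 - 1)) = -15 + (0 - 7/4) = -15 - 7/4 = -67/4 ≈ -16.750)
1/((D - 5)**2) = 1/((-67/4 - 5)**2) = 1/((-87/4)**2) = 1/(7569/16) = 16/7569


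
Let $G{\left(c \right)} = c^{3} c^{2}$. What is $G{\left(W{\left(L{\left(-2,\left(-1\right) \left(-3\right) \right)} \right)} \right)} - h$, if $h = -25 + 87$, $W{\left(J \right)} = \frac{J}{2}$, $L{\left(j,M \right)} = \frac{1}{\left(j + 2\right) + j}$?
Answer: $- \frac{63489}{1024} \approx -62.001$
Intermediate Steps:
$L{\left(j,M \right)} = \frac{1}{2 + 2 j}$ ($L{\left(j,M \right)} = \frac{1}{\left(2 + j\right) + j} = \frac{1}{2 + 2 j}$)
$W{\left(J \right)} = \frac{J}{2}$ ($W{\left(J \right)} = J \frac{1}{2} = \frac{J}{2}$)
$G{\left(c \right)} = c^{5}$
$h = 62$
$G{\left(W{\left(L{\left(-2,\left(-1\right) \left(-3\right) \right)} \right)} \right)} - h = \left(\frac{\frac{1}{2} \frac{1}{1 - 2}}{2}\right)^{5} - 62 = \left(\frac{\frac{1}{2} \frac{1}{-1}}{2}\right)^{5} - 62 = \left(\frac{\frac{1}{2} \left(-1\right)}{2}\right)^{5} - 62 = \left(\frac{1}{2} \left(- \frac{1}{2}\right)\right)^{5} - 62 = \left(- \frac{1}{4}\right)^{5} - 62 = - \frac{1}{1024} - 62 = - \frac{63489}{1024}$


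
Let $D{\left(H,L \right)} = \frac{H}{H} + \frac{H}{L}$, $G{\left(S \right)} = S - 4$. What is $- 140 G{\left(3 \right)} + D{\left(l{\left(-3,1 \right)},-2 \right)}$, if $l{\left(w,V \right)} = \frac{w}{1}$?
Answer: $\frac{285}{2} \approx 142.5$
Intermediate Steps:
$l{\left(w,V \right)} = w$ ($l{\left(w,V \right)} = w 1 = w$)
$G{\left(S \right)} = -4 + S$
$D{\left(H,L \right)} = 1 + \frac{H}{L}$
$- 140 G{\left(3 \right)} + D{\left(l{\left(-3,1 \right)},-2 \right)} = - 140 \left(-4 + 3\right) + \frac{-3 - 2}{-2} = \left(-140\right) \left(-1\right) - - \frac{5}{2} = 140 + \frac{5}{2} = \frac{285}{2}$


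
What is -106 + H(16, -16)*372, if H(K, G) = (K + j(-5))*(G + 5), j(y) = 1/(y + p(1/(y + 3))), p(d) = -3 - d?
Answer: -325162/5 ≈ -65032.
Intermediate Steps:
j(y) = 1/(-3 + y - 1/(3 + y)) (j(y) = 1/(y + (-3 - 1/(y + 3))) = 1/(y + (-3 - 1/(3 + y))) = 1/(-3 + y - 1/(3 + y)))
H(K, G) = (5 + G)*(-2/15 + K) (H(K, G) = (K + (3 - 5)/(-10 + (-5)²))*(G + 5) = (K - 2/(-10 + 25))*(5 + G) = (K - 2/15)*(5 + G) = (-2/15 + K)*(5 + G) = (5 + G)*(-2/15 + K))
-106 + H(16, -16)*372 = -106 + (-⅔ + 5*16 - 2/15*(-16) - 16*16)*372 = -106 + (-⅔ + 80 + 32/15 - 256)*372 = -106 - 2618/15*372 = -106 - 324632/5 = -325162/5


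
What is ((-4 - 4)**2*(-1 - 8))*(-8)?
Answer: 4608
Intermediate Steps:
((-4 - 4)**2*(-1 - 8))*(-8) = ((-8)**2*(-9))*(-8) = (64*(-9))*(-8) = -576*(-8) = 4608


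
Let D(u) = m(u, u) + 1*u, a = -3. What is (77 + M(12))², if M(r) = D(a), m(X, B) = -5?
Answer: 4761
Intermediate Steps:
D(u) = -5 + u (D(u) = -5 + 1*u = -5 + u)
M(r) = -8 (M(r) = -5 - 3 = -8)
(77 + M(12))² = (77 - 8)² = 69² = 4761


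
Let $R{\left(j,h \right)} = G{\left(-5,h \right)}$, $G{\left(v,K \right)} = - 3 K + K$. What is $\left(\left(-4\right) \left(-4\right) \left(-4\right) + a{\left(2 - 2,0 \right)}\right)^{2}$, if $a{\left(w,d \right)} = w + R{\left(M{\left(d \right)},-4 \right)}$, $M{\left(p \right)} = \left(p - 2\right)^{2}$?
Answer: $3136$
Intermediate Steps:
$G{\left(v,K \right)} = - 2 K$
$M{\left(p \right)} = \left(-2 + p\right)^{2}$
$R{\left(j,h \right)} = - 2 h$
$a{\left(w,d \right)} = 8 + w$ ($a{\left(w,d \right)} = w - -8 = w + 8 = 8 + w$)
$\left(\left(-4\right) \left(-4\right) \left(-4\right) + a{\left(2 - 2,0 \right)}\right)^{2} = \left(\left(-4\right) \left(-4\right) \left(-4\right) + \left(8 + \left(2 - 2\right)\right)\right)^{2} = \left(16 \left(-4\right) + \left(8 + \left(2 - 2\right)\right)\right)^{2} = \left(-64 + \left(8 + 0\right)\right)^{2} = \left(-64 + 8\right)^{2} = \left(-56\right)^{2} = 3136$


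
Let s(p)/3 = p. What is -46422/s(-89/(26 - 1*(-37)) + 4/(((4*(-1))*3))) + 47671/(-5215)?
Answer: 507866152/57365 ≈ 8853.2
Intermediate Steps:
s(p) = 3*p
-46422/s(-89/(26 - 1*(-37)) + 4/(((4*(-1))*3))) + 47671/(-5215) = -46422*1/(3*(-89/(26 - 1*(-37)) + 4/(((4*(-1))*3)))) + 47671/(-5215) = -46422*1/(3*(-89/(26 + 37) + 4/((-4*3)))) + 47671*(-1/5215) = -46422*1/(3*(-89/63 + 4/(-12))) - 47671/5215 = -46422*1/(3*(-89*1/63 + 4*(-1/12))) - 47671/5215 = -46422*1/(3*(-89/63 - ⅓)) - 47671/5215 = -46422/(3*(-110/63)) - 47671/5215 = -46422/(-110/21) - 47671/5215 = -46422*(-21/110) - 47671/5215 = 487431/55 - 47671/5215 = 507866152/57365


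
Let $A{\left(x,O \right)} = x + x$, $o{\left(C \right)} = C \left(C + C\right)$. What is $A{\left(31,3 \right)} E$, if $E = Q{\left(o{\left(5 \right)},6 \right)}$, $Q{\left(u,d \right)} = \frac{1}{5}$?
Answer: $\frac{62}{5} \approx 12.4$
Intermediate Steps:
$o{\left(C \right)} = 2 C^{2}$ ($o{\left(C \right)} = C 2 C = 2 C^{2}$)
$Q{\left(u,d \right)} = \frac{1}{5}$
$E = \frac{1}{5} \approx 0.2$
$A{\left(x,O \right)} = 2 x$
$A{\left(31,3 \right)} E = 2 \cdot 31 \cdot \frac{1}{5} = 62 \cdot \frac{1}{5} = \frac{62}{5}$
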